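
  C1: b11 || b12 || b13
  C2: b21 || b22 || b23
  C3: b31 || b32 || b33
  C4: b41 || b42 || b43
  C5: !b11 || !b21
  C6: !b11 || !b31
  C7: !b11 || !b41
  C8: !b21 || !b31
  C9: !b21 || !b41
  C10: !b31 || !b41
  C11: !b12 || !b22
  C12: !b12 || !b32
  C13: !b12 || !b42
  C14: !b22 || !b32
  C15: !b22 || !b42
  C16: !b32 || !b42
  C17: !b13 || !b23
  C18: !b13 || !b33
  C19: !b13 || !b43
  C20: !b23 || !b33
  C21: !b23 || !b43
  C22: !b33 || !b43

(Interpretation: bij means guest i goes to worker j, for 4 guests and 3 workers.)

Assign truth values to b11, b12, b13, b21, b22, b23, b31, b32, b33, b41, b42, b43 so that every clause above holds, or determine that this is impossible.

Case b11 = false:
Case b12 = true:
Unit clause (!b22) forces b22 = false.
Unit clause (!b32) forces b32 = false.
Unit clause (!b42) forces b42 = false.
Case b21 = true:
Unit clause (!b31) forces b31 = false.
Unit clause (b33) forces b33 = true.
Unit clause (!b41) forces b41 = false.
Unit clause (b43) forces b43 = true.
Now (!b43) is unsatisfied and unit — conflict.
So b21 must be the other value — set b21 = false.
Unit clause (b23) forces b23 = true.
Unit clause (!b13) forces b13 = false.
Unit clause (!b33) forces b33 = false.
Unit clause (b31) forces b31 = true.
Unit clause (!b41) forces b41 = false.
Unit clause (b43) forces b43 = true.
Now (!b43) is unsatisfied and unit — conflict.
Either choice for b21 ends in contradiction.
So b12 must be the other value — set b12 = false.
Unit clause (b13) forces b13 = true.
Unit clause (!b23) forces b23 = false.
Unit clause (!b33) forces b33 = false.
Unit clause (!b43) forces b43 = false.
Case b21 = true:
Unit clause (!b31) forces b31 = false.
Unit clause (b32) forces b32 = true.
Unit clause (!b41) forces b41 = false.
Unit clause (b42) forces b42 = true.
Now (!b42) is unsatisfied and unit — conflict.
So b21 must be the other value — set b21 = false.
Unit clause (b22) forces b22 = true.
Unit clause (!b32) forces b32 = false.
Unit clause (b31) forces b31 = true.
Unit clause (!b41) forces b41 = false.
Unit clause (b42) forces b42 = true.
Now (!b42) is unsatisfied and unit — conflict.
Either choice for b21 ends in contradiction.
Either choice for b12 ends in contradiction.
So b11 must be the other value — set b11 = true.
Unit clause (!b21) forces b21 = false.
Unit clause (!b31) forces b31 = false.
Unit clause (!b41) forces b41 = false.
Case b22 = true:
Unit clause (!b12) forces b12 = false.
Unit clause (!b32) forces b32 = false.
Unit clause (b33) forces b33 = true.
Unit clause (!b42) forces b42 = false.
Unit clause (b43) forces b43 = true.
Now (!b43) is unsatisfied and unit — conflict.
So b22 must be the other value — set b22 = false.
Unit clause (b23) forces b23 = true.
Unit clause (!b13) forces b13 = false.
Unit clause (!b33) forces b33 = false.
Unit clause (b32) forces b32 = true.
Unit clause (!b12) forces b12 = false.
Unit clause (!b42) forces b42 = false.
Unit clause (b43) forces b43 = true.
Now (!b43) is unsatisfied and unit — conflict.
Either choice for b22 ends in contradiction.
Either choice for b11 ends in contradiction.

UNSATISFIABLE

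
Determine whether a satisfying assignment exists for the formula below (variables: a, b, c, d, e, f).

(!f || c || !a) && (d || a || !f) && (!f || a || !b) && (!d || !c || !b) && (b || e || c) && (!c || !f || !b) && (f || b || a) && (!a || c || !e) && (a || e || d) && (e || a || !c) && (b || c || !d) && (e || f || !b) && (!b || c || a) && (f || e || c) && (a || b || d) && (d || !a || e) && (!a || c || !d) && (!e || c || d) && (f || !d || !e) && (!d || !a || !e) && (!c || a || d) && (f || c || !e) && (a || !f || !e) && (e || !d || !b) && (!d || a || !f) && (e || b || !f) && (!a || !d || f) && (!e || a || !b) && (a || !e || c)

Try f = false.
Try b = false.
Unit clause (a) forces a = true.
Unit clause (!d) forces d = false.
Unit clause (e) forces e = true.
Unit clause (c) forces c = true.
Every clause now holds.
A satisfying assignment: a ↦ true, b ↦ false, c ↦ true, d ↦ false, e ↦ true, f ↦ false.

Yes, satisfiable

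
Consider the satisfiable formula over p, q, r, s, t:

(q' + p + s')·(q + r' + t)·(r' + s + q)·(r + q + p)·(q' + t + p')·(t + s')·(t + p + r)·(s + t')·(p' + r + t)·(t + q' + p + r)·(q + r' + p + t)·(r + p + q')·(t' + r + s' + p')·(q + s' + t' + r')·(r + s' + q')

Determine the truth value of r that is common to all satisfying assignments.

True

Suppose r = 0.
Case q = 1:
(p) alone gives p = 1.
(t) alone gives t = 1.
(s) alone gives s = 1.
But (s') is also a unit clause — contradiction.
That branch fails; take q = 0 instead.
(p) alone gives p = 1.
(t) alone gives t = 1.
(s) alone gives s = 1.
But (s') is also a unit clause — contradiction.
Either choice for q ends in contradiction.
So every satisfying assignment has r = True.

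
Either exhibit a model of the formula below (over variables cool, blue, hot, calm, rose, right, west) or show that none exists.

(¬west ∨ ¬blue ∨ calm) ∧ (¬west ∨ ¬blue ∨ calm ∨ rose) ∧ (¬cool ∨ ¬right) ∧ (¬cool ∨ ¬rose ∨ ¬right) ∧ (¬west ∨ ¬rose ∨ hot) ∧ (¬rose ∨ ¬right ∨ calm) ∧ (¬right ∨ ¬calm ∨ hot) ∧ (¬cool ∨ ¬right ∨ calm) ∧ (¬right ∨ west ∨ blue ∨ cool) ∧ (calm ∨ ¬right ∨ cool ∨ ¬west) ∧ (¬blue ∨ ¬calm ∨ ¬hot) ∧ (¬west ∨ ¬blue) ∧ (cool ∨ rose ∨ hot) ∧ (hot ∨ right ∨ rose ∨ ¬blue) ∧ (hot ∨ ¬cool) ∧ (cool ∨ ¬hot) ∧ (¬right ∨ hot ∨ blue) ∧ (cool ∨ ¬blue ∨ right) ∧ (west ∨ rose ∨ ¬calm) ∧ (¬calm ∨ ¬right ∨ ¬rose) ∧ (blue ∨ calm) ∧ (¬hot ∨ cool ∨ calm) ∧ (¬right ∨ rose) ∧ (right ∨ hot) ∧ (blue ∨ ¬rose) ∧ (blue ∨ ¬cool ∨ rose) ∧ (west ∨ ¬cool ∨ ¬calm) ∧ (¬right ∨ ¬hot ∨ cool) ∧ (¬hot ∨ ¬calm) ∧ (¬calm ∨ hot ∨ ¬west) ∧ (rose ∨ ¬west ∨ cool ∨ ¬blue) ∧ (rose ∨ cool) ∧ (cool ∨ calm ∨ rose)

Branch on cool: set cool = True.
The clause (¬right) is unit, so right = False.
The clause (hot) is unit, so hot = True.
The clause (¬calm) is unit, so calm = False.
The clause (blue) is unit, so blue = True.
The clause (¬west) is unit, so west = False.
Every clause is now satisfied; rose is unconstrained.

cool ↦ True, blue ↦ True, hot ↦ True, calm ↦ False, rose ↦ False, right ↦ False, west ↦ False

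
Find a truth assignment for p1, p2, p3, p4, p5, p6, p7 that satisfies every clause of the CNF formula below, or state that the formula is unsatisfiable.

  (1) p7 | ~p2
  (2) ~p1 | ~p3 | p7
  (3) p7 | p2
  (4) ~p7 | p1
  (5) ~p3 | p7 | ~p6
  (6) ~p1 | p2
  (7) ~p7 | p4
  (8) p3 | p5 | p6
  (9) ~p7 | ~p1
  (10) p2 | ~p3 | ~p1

Suppose p7 = 1.
Unit clause (p1) forces p1 = 1.
Now (~p1) is unsatisfied and unit — conflict.
Undo p7 and try p7 = 0.
Unit clause (~p2) forces p2 = 0.
Now (p2) is unsatisfied and unit — conflict.
Both values of p7 lead to a conflict.

UNSATISFIABLE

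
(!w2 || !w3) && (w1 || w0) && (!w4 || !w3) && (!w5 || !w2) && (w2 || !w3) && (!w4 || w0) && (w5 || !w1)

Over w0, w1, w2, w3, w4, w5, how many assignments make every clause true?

9

There are 2^6 = 64 truth assignments over (w0, w1, w2, w3, w4, w5).
Split on w1. With w1 = true, the clauses containing w1 are satisfied and !w1 drops from the rest; 3 of the 2^5 = 32 assignments to the other variables satisfy what remains.
With w1 = false, by the same count on the reduced clause set, 6 assignments work.
(One model: w0=F, w1=T, w2=F, w3=F, w4=F, w5=T.)
Total: 3 + 6 = 9.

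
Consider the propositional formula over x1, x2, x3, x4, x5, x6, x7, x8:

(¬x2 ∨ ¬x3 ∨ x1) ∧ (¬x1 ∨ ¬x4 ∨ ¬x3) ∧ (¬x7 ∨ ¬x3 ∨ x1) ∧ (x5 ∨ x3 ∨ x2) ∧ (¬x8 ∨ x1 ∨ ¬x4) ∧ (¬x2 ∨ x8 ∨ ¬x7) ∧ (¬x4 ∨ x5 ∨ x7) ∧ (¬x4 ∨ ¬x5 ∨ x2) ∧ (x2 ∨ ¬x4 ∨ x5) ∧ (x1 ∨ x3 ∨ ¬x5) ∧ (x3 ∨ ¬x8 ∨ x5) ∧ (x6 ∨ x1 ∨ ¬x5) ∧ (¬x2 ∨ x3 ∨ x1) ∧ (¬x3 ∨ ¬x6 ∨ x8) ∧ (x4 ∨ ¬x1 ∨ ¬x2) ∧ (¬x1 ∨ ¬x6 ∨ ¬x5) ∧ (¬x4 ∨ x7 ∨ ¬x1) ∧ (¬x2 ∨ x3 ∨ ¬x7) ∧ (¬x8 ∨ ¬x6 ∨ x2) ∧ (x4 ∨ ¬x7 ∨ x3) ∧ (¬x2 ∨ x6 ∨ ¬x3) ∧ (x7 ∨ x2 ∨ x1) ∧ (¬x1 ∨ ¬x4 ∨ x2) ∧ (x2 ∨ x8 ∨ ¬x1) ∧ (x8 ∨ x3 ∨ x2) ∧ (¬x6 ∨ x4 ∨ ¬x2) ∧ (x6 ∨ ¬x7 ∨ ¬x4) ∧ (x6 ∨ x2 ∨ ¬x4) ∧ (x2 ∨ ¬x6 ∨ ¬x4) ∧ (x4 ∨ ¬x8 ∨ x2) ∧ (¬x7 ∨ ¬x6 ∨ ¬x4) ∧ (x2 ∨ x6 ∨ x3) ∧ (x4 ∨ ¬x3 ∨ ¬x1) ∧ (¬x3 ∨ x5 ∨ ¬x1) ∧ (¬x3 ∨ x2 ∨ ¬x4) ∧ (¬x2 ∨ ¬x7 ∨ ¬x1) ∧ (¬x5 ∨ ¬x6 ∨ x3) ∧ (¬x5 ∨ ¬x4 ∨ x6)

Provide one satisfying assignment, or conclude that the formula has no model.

Case x2 = False:
Case x5 = True:
Unit clause (¬x4) forces x4 = False.
Unit clause (¬x8) forces x8 = False.
Unit clause (¬x1) forces x1 = False.
Unit clause (x3) forces x3 = True.
Unit clause (¬x7) forces x7 = False.
That conflicts with the unit clause (x7).
That branch fails; take x5 = False instead.
Unit clause (x3) forces x3 = True.
Unit clause (¬x4) forces x4 = False.
Unit clause (¬x8) forces x8 = False.
Unit clause (¬x6) forces x6 = False.
Unit clause (¬x1) forces x1 = False.
Unit clause (¬x7) forces x7 = False.
That conflicts with the unit clause (x7).
Both values of x5 lead to a conflict.
That branch fails; take x2 = True instead.
Case x3 = False:
Unit clause (x1) forces x1 = True.
Unit clause (x4) forces x4 = True.
Unit clause (x7) forces x7 = True.
That conflicts with the unit clause (¬x7).
That branch fails; take x3 = True instead.
Unit clause (x1) forces x1 = True.
Unit clause (¬x4) forces x4 = False.
That conflicts with the unit clause (x4).
Both values of x3 lead to a conflict.
Both values of x2 lead to a conflict.

UNSATISFIABLE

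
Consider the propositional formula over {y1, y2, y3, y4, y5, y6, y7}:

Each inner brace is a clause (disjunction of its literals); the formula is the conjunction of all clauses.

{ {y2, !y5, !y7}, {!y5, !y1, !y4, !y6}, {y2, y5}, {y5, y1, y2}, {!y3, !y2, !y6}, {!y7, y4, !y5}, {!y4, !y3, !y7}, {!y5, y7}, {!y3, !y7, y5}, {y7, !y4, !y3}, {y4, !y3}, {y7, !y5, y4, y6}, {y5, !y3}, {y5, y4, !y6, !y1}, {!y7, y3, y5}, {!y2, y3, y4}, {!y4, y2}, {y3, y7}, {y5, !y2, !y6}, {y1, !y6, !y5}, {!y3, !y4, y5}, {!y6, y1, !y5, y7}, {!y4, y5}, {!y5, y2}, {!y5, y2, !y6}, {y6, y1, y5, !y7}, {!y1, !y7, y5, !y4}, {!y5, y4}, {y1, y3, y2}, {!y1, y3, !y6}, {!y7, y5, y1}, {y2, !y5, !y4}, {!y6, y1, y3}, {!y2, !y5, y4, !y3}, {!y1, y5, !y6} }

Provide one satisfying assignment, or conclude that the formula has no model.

y1=true,  y2=true,  y3=false,  y4=true,  y5=true,  y6=false,  y7=true

Branch on y2: set y2 = true.
Branch on y3: set y3 = false.
(y4) alone gives y4 = true.
(y7) alone gives y7 = true.
(y5) alone gives y5 = true.
Branch on y1: set y1 = true.
(!y6) alone gives y6 = false.
This assignment satisfies each clause.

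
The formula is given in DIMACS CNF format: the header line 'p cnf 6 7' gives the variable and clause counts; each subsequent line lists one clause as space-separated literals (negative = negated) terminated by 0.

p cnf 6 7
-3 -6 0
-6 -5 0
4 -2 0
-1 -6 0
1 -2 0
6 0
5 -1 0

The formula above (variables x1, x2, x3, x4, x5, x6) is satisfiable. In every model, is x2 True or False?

False

Suppose x2 = True.
The clause (x4) is unit, so x4 = True.
The clause (x1) is unit, so x1 = True.
The clause (¬x6) is unit, so x6 = False.
That conflicts with the unit clause (x6).
So every satisfying assignment has x2 = False.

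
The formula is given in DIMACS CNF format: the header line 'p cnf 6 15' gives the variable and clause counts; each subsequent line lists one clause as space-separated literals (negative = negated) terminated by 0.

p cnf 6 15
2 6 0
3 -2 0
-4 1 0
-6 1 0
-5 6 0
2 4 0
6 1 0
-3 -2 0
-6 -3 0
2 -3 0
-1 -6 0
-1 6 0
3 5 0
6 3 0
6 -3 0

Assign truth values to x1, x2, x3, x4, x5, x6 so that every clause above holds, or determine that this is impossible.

Try x2 = True.
(x3) alone gives x3 = True.
That conflicts with the unit clause (¬x3).
Undo x2 and try x2 = False.
(x6) alone gives x6 = True.
(x1) alone gives x1 = True.
That conflicts with the unit clause (¬x1).
Both values of x2 lead to a conflict.

UNSATISFIABLE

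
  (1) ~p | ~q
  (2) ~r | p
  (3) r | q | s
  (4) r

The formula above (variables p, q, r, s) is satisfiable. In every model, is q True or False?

Suppose q = 1.
Unit clause (~p) forces p = 0.
Unit clause (~r) forces r = 0.
Now (r) is unsatisfied and unit — conflict.
So every satisfying assignment has q = False.

False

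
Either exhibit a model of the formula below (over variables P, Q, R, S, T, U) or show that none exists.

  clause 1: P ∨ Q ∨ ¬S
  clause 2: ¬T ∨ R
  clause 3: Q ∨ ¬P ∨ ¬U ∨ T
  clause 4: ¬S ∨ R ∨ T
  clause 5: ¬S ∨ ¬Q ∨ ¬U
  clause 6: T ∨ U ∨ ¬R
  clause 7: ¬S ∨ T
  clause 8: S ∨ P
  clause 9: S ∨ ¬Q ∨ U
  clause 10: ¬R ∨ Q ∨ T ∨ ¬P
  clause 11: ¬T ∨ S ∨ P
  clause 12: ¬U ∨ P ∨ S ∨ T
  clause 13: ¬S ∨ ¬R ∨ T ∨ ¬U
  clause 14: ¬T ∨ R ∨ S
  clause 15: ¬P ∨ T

P ↦ True,  Q ↦ False,  R ↦ True,  S ↦ True,  T ↦ True,  U ↦ False

Case T = True:
Unit clause (R) forces R = True.
Case S = True:
Case P = True:
Case Q = False:
No clause remains; U is free.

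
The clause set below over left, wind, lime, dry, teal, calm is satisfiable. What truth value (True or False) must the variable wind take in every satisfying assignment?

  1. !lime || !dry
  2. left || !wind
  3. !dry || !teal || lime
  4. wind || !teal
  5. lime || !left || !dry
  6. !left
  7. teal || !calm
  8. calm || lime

False

Suppose wind = true.
From the singleton clause (left), left = true.
Now (!left) is unsatisfied and unit — conflict.
So every satisfying assignment has wind = False.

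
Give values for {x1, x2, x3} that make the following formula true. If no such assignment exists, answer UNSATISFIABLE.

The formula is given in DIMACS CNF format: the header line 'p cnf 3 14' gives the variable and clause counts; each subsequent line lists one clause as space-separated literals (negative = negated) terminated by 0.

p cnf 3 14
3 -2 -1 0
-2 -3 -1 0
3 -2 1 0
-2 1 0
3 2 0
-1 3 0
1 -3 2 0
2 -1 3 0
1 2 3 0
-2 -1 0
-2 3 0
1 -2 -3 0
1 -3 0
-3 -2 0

Branch on x2: set x2 = False.
Unit clause (x3) forces x3 = True.
Unit clause (x1) forces x1 = True.
All clauses are satisfied.

x1: True; x2: False; x3: True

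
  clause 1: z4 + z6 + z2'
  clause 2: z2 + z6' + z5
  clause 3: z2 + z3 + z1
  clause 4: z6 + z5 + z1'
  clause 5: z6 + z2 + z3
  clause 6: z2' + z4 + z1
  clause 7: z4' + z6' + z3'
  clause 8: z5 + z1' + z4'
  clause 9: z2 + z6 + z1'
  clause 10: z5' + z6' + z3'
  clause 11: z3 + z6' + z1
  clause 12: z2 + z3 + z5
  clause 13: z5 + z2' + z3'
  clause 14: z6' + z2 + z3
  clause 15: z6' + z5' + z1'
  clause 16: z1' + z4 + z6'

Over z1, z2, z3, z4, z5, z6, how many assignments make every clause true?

There are 2^6 = 64 truth assignments over (z1, z2, z3, z4, z5, z6).
Split on z5. With z5 = 1, the clauses containing z5 are satisfied and z5' drops from the rest; 6 of the 2^5 = 32 assignments to the other variables satisfy what remains.
With z5 = 0, by the same count on the reduced clause set, 3 assignments work.
Total: 6 + 3 = 9.

9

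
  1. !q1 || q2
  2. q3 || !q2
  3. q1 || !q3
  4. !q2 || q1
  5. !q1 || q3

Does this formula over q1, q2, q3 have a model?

Satisfiable

Branch on q1: set q1 = false.
The clause (!q3) is unit, so q3 = false.
The clause (!q2) is unit, so q2 = false.
Every clause now holds.
A satisfying assignment: q1=false,  q2=false,  q3=false.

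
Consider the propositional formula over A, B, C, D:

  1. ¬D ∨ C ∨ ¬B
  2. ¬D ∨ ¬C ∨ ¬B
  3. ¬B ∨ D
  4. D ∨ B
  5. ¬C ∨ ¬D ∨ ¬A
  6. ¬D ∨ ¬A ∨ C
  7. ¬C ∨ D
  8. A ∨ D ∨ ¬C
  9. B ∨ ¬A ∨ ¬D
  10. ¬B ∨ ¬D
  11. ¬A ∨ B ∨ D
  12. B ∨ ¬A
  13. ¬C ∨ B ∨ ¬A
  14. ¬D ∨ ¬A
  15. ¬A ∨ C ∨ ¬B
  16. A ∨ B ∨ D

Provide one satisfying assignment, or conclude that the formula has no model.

A=False,  B=False,  C=False,  D=True

Case B = False:
Unit clause (D) forces D = True.
Unit clause (¬A) forces A = False.
All clauses hold; C can take either value.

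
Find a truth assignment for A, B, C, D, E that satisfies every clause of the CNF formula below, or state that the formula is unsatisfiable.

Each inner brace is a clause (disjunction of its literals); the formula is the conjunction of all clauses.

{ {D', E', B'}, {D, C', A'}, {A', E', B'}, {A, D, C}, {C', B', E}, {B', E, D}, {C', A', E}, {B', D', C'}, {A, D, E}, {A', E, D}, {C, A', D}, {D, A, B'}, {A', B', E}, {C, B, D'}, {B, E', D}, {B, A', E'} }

Try D = 1.
Try E = 0.
Try C = 1.
From the singleton clause (B'), B = 0.
From the singleton clause (A'), A = 0.
This assignment satisfies each clause.

A=0; B=0; C=1; D=1; E=0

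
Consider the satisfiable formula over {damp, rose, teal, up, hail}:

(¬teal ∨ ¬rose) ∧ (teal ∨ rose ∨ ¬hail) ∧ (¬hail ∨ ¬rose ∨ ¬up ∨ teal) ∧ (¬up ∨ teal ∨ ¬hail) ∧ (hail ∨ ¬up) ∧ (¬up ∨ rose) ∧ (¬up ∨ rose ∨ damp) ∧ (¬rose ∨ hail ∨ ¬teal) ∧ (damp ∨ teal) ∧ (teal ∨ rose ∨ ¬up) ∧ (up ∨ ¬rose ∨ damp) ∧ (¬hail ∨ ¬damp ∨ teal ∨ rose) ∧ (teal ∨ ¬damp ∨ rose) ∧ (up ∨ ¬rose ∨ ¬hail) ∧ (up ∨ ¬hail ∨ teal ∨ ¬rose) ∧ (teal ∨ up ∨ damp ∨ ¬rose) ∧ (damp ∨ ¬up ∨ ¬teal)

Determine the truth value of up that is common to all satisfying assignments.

Suppose up = True.
From the singleton clause (hail), hail = True.
From the singleton clause (teal), teal = True.
From the singleton clause (¬rose), rose = False.
Now (rose) is unsatisfied and unit — conflict.
So every satisfying assignment has up = False.

False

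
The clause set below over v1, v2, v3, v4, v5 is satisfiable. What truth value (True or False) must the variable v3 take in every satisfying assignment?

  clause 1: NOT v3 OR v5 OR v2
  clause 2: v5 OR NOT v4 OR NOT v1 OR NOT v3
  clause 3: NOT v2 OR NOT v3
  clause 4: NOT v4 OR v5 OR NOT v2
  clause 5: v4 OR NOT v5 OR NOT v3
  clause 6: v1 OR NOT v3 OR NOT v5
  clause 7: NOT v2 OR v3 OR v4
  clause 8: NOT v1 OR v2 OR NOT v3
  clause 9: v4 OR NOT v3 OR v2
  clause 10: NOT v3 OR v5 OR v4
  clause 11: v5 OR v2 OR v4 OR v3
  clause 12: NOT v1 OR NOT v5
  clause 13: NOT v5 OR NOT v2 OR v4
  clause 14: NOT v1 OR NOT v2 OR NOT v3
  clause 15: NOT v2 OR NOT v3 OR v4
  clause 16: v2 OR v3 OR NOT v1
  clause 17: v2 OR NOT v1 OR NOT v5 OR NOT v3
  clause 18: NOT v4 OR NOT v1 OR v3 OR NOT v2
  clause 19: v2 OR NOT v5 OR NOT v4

False

Suppose v3 = true.
The clause (NOT v2) is unit, so v2 = false.
The clause (v5) is unit, so v5 = true.
The clause (v4) is unit, so v4 = true.
That conflicts with the unit clause (NOT v4).
So every satisfying assignment has v3 = False.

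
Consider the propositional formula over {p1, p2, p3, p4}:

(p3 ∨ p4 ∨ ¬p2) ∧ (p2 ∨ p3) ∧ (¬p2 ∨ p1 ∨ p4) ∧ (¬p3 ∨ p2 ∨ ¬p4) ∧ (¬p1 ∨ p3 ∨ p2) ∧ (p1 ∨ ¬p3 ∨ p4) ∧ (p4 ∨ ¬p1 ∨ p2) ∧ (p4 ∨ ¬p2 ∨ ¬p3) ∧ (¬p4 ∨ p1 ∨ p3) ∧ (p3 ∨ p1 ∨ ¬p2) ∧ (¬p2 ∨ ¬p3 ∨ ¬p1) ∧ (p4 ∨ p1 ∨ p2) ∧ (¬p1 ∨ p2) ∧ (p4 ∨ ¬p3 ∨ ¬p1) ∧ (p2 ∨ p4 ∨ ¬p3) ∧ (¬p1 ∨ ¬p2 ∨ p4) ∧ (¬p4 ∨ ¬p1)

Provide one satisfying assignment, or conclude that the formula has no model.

p1: False, p2: True, p3: True, p4: True

Branch on p2: set p2 = True.
Branch on p3: set p3 = True.
(p4) alone gives p4 = True.
(¬p1) alone gives p1 = False.
This assignment satisfies each clause.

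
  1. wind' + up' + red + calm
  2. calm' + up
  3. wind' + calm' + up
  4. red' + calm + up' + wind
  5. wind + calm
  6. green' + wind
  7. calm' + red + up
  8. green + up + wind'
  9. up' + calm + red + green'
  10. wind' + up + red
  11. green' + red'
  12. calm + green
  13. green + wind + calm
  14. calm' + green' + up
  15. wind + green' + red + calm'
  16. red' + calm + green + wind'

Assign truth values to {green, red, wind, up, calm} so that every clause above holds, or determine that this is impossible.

Suppose calm = 1.
Unit clause (up) forces up = 1.
Suppose green = 0.
Every clause is now satisfied; red, wind are unconstrained.

green=0,  red=1,  wind=1,  up=1,  calm=1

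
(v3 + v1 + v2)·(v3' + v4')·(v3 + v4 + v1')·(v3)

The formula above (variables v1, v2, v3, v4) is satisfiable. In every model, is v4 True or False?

Suppose v4 = 1.
From the singleton clause (v3'), v3 = 0.
But (v3) is also a unit clause — contradiction.
So every satisfying assignment has v4 = False.

False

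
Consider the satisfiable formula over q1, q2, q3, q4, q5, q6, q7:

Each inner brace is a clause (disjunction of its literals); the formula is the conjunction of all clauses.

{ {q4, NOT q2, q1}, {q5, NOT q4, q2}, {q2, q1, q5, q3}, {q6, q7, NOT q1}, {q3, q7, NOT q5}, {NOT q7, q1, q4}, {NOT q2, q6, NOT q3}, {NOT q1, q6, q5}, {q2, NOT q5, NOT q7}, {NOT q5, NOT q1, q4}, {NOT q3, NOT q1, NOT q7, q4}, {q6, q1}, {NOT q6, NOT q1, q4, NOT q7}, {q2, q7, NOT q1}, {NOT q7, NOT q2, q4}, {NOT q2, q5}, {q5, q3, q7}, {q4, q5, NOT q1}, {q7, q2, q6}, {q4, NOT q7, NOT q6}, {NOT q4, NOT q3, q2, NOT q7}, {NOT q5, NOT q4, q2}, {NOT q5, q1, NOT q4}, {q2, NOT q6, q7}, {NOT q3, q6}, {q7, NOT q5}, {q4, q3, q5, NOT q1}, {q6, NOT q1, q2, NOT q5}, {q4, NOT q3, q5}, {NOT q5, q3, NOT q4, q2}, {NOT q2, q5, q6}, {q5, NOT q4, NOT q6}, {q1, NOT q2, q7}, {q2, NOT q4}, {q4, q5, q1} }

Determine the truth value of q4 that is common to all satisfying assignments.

True

Suppose q4 = false.
Branch on q2: set q2 = false.
Branch on q7: set q7 = false.
From the singleton clause (NOT q1), q1 = false.
From the singleton clause (q6), q6 = true.
But (NOT q6) is also a unit clause — contradiction.
Undo q7 and try q7 = true.
From the singleton clause (q1), q1 = true.
From the singleton clause (NOT q5), q5 = false.
But (q5) is also a unit clause — contradiction.
Either choice for q7 ends in contradiction.
Undo q2 and try q2 = true.
From the singleton clause (q1), q1 = true.
From the singleton clause (NOT q5), q5 = false.
But (q5) is also a unit clause — contradiction.
Either choice for q2 ends in contradiction.
So every satisfying assignment has q4 = True.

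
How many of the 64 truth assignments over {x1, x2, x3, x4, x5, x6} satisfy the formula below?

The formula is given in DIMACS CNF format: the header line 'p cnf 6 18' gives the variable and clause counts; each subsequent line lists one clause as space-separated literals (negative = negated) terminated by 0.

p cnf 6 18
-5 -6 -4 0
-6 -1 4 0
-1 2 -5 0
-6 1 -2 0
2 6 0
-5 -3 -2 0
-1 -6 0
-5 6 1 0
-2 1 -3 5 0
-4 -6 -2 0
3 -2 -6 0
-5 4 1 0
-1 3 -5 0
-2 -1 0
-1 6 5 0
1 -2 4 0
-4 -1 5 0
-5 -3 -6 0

5

There are 2^6 = 64 truth assignments over (x1, x2, x3, x4, x5, x6).
Split on x2. With x2 = True, the clauses containing x2 are satisfied and ¬x2 drops from the rest; 1 of the 2^5 = 32 assignments to the other variables satisfy what remains.
With x2 = False, by the same count on the reduced clause set, 4 assignments work.
Total: 1 + 4 = 5.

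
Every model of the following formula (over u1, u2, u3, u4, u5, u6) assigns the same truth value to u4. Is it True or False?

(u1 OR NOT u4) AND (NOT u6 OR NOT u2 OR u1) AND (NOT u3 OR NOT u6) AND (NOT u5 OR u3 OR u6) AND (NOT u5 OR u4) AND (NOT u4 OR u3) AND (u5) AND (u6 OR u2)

True

Suppose u4 = false.
From the singleton clause (NOT u5), u5 = false.
But (u5) is also a unit clause — contradiction.
So every satisfying assignment has u4 = True.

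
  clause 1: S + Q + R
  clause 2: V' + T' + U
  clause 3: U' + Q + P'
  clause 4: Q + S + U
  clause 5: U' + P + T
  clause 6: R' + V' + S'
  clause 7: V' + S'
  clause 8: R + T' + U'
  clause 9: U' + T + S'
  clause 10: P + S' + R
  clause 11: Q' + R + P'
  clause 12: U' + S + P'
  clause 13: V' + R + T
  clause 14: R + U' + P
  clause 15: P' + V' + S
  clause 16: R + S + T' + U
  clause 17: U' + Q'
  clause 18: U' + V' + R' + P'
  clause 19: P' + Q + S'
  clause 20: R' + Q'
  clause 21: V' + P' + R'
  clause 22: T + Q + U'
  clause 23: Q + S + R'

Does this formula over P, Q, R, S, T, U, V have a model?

Try V = 0.
Try U = 0.
Try Q = 1.
(R') alone gives R = 0.
(P') alone gives P = 0.
(S') alone gives S = 0.
(T') alone gives T = 0.
Every clause now holds.
A satisfying assignment: P=0, Q=1, R=0, S=0, T=0, U=0, V=0.

Yes, satisfiable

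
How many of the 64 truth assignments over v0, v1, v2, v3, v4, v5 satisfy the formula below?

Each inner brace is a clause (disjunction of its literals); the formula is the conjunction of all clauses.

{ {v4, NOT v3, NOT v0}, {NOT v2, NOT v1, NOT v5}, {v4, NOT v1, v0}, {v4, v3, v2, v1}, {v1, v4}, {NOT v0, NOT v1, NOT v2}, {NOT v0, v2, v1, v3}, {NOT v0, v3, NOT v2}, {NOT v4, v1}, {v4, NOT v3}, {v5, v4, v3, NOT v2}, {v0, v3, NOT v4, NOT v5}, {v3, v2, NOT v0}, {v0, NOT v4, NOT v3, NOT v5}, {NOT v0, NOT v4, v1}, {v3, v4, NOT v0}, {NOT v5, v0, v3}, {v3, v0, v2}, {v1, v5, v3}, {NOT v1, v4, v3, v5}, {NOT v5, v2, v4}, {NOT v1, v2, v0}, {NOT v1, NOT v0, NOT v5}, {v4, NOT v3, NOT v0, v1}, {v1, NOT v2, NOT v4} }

There are 2^6 = 64 truth assignments over (v0, v1, v2, v3, v4, v5).
Split on v1. With v1 = true, the clauses containing v1 are satisfied and NOT v1 drops from the rest; 3 of the 2^5 = 32 assignments to the other variables satisfy what remains.
With v1 = false, by the same count on the reduced clause set, 0 assignments work.
(One model: v0=F, v1=T, v2=T, v3=F, v4=T, v5=F.)
Total: 3 + 0 = 3.

3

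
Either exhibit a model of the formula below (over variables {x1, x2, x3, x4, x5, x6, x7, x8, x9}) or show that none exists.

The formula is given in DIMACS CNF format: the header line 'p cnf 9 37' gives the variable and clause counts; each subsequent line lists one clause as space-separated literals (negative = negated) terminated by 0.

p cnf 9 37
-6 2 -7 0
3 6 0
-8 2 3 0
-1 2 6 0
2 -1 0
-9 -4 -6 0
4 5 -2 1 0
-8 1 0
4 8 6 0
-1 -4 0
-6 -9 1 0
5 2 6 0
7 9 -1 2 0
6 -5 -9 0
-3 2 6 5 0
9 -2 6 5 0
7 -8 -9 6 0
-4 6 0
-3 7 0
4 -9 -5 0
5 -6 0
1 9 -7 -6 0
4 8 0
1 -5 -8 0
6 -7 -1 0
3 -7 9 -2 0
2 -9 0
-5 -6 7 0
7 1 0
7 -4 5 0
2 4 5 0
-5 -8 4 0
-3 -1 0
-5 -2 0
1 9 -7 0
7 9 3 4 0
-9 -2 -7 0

Case x3 = True:
Unit clause (x7) forces x7 = True.
Unit clause (¬x1) forces x1 = False.
Unit clause (¬x8) forces x8 = False.
Unit clause (x4) forces x4 = True.
Unit clause (x6) forces x6 = True.
Unit clause (x2) forces x2 = True.
Unit clause (¬x9) forces x9 = False.
That conflicts with the unit clause (x9).
That branch fails; take x3 = False instead.
Unit clause (x6) forces x6 = True.
Unit clause (x5) forces x5 = True.
Unit clause (x7) forces x7 = True.
Unit clause (x2) forces x2 = True.
That conflicts with the unit clause (¬x2).
Neither x3 = True nor x3 = False works.

UNSATISFIABLE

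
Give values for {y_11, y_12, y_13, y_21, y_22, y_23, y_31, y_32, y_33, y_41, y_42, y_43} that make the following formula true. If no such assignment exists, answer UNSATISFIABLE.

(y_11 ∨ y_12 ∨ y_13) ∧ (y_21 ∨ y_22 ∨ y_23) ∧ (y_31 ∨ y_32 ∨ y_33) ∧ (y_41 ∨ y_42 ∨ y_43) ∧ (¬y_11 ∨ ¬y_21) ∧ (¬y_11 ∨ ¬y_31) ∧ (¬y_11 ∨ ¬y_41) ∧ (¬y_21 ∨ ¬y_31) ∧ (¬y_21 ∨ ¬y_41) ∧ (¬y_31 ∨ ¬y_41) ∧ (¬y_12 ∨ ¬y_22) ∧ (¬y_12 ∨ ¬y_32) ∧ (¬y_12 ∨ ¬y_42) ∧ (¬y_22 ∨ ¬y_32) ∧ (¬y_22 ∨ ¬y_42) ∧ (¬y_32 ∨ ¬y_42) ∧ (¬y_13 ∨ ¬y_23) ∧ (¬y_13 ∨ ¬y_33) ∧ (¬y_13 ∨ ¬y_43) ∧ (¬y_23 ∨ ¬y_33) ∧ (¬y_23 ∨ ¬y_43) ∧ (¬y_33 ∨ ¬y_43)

Suppose y_11 = False.
Suppose y_12 = True.
Unit clause (¬y_22) forces y_22 = False.
Unit clause (¬y_32) forces y_32 = False.
Unit clause (¬y_42) forces y_42 = False.
Suppose y_21 = True.
Unit clause (¬y_31) forces y_31 = False.
Unit clause (y_33) forces y_33 = True.
Unit clause (¬y_41) forces y_41 = False.
Unit clause (y_43) forces y_43 = True.
Now (¬y_43) is unsatisfied and unit — conflict.
So y_21 must be the other value — set y_21 = False.
Unit clause (y_23) forces y_23 = True.
Unit clause (¬y_13) forces y_13 = False.
Unit clause (¬y_33) forces y_33 = False.
Unit clause (y_31) forces y_31 = True.
Unit clause (¬y_41) forces y_41 = False.
Unit clause (y_43) forces y_43 = True.
Now (¬y_43) is unsatisfied and unit — conflict.
Both values of y_21 lead to a conflict.
So y_12 must be the other value — set y_12 = False.
Unit clause (y_13) forces y_13 = True.
Unit clause (¬y_23) forces y_23 = False.
Unit clause (¬y_33) forces y_33 = False.
Unit clause (¬y_43) forces y_43 = False.
Suppose y_21 = True.
Unit clause (¬y_31) forces y_31 = False.
Unit clause (y_32) forces y_32 = True.
Unit clause (¬y_41) forces y_41 = False.
Unit clause (y_42) forces y_42 = True.
Now (¬y_42) is unsatisfied and unit — conflict.
So y_21 must be the other value — set y_21 = False.
Unit clause (y_22) forces y_22 = True.
Unit clause (¬y_32) forces y_32 = False.
Unit clause (y_31) forces y_31 = True.
Unit clause (¬y_41) forces y_41 = False.
Unit clause (y_42) forces y_42 = True.
Now (¬y_42) is unsatisfied and unit — conflict.
Both values of y_21 lead to a conflict.
Both values of y_12 lead to a conflict.
So y_11 must be the other value — set y_11 = True.
Unit clause (¬y_21) forces y_21 = False.
Unit clause (¬y_31) forces y_31 = False.
Unit clause (¬y_41) forces y_41 = False.
Suppose y_22 = True.
Unit clause (¬y_12) forces y_12 = False.
Unit clause (¬y_32) forces y_32 = False.
Unit clause (y_33) forces y_33 = True.
Unit clause (¬y_42) forces y_42 = False.
Unit clause (y_43) forces y_43 = True.
Now (¬y_43) is unsatisfied and unit — conflict.
So y_22 must be the other value — set y_22 = False.
Unit clause (y_23) forces y_23 = True.
Unit clause (¬y_13) forces y_13 = False.
Unit clause (¬y_33) forces y_33 = False.
Unit clause (y_32) forces y_32 = True.
Unit clause (¬y_12) forces y_12 = False.
Unit clause (¬y_42) forces y_42 = False.
Unit clause (y_43) forces y_43 = True.
Now (¬y_43) is unsatisfied and unit — conflict.
Both values of y_22 lead to a conflict.
Both values of y_11 lead to a conflict.

UNSATISFIABLE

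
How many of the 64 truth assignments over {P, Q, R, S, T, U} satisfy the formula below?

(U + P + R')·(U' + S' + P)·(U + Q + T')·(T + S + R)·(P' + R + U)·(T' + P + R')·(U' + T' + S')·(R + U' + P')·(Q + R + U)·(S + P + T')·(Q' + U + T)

13

There are 2^6 = 64 truth assignments over (P, Q, R, S, T, U).
Split on U. With U = 1, the clauses containing U are satisfied and U' drops from the rest; 8 of the 2^5 = 32 assignments to the other variables satisfy what remains.
With U = 0, by the same count on the reduced clause set, 5 assignments work.
(One model: P=F, Q=F, R=T, S=F, T=F, U=T.)
Total: 8 + 5 = 13.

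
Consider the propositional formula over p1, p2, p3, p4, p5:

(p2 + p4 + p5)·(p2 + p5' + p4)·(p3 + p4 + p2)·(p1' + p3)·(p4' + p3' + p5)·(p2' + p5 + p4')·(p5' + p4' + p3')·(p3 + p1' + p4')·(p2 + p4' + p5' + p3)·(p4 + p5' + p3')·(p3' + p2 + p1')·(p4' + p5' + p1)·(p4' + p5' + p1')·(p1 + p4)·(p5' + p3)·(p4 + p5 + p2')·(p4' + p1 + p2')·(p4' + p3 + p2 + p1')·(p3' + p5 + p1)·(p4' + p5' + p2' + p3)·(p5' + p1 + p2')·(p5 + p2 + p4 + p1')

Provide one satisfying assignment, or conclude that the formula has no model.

Branch on p1: set p1 = 0.
From the singleton clause (p4), p4 = 1.
From the singleton clause (p5'), p5 = 0.
From the singleton clause (p3'), p3 = 0.
From the singleton clause (p2'), p2 = 0.
All clauses are satisfied.

p1 ↦ 0,  p2 ↦ 0,  p3 ↦ 0,  p4 ↦ 1,  p5 ↦ 0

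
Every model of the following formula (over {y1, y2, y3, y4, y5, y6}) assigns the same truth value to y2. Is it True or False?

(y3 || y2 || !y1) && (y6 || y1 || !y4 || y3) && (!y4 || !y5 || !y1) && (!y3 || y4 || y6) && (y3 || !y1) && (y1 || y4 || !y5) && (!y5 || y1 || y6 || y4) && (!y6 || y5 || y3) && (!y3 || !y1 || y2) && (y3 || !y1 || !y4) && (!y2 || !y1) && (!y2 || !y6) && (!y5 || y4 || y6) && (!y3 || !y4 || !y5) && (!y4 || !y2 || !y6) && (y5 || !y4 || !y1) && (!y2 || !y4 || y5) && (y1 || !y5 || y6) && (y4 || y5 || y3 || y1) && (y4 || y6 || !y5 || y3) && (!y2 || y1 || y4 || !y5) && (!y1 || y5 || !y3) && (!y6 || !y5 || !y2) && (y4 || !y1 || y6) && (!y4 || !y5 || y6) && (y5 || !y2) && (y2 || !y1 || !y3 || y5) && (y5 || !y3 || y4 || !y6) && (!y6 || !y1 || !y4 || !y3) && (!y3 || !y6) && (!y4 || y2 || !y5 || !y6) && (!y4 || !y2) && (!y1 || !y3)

False

Suppose y2 = true.
Unit clause (!y1) forces y1 = false.
Unit clause (!y6) forces y6 = false.
Unit clause (!y5) forces y5 = false.
Now (y5) is unsatisfied and unit — conflict.
So every satisfying assignment has y2 = False.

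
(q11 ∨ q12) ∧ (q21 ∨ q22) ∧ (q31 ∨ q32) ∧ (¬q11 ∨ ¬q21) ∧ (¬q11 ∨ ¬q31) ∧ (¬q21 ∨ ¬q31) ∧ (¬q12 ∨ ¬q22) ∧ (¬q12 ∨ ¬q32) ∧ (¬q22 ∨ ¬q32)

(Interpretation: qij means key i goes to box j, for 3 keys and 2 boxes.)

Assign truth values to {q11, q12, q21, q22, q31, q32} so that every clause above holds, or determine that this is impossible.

Case q11 = True:
(¬q21) alone gives q21 = False.
(q22) alone gives q22 = True.
(¬q31) alone gives q31 = False.
(q32) alone gives q32 = True.
But (¬q32) is also a unit clause — contradiction.
So q11 must be the other value — set q11 = False.
(q12) alone gives q12 = True.
(¬q22) alone gives q22 = False.
(q21) alone gives q21 = True.
(¬q31) alone gives q31 = False.
(q32) alone gives q32 = True.
But (¬q32) is also a unit clause — contradiction.
Neither q11 = True nor q11 = False works.

UNSATISFIABLE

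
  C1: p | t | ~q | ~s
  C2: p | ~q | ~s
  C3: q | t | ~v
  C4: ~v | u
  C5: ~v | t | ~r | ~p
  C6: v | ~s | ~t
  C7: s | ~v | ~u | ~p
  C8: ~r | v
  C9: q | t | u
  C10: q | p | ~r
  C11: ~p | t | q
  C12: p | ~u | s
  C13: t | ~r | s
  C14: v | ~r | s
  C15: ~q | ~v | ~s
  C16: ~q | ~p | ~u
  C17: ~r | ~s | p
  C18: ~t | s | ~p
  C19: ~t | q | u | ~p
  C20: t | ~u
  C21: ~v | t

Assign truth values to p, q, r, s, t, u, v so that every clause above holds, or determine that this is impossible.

p: 1, q: 1, r: 0, s: 1, t: 0, u: 0, v: 0

Case v = 0:
Unit clause (~r) forces r = 0.
Case s = 1:
Unit clause (~t) forces t = 0.
Unit clause (~u) forces u = 0.
Unit clause (q) forces q = 1.
Unit clause (p) forces p = 1.
Every clause now holds.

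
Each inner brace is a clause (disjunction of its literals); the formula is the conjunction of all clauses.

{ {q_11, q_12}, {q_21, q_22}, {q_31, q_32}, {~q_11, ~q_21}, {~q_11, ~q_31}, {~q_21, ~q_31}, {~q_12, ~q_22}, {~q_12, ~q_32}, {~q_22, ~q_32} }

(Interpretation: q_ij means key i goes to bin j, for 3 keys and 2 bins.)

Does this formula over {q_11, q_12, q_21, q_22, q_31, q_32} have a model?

Branch on q_11: set q_11 = 1.
From the singleton clause (~q_21), q_21 = 0.
From the singleton clause (q_22), q_22 = 1.
From the singleton clause (~q_31), q_31 = 0.
From the singleton clause (q_32), q_32 = 1.
That conflicts with the unit clause (~q_32).
So q_11 must be the other value — set q_11 = 0.
From the singleton clause (q_12), q_12 = 1.
From the singleton clause (~q_22), q_22 = 0.
From the singleton clause (q_21), q_21 = 1.
From the singleton clause (~q_31), q_31 = 0.
From the singleton clause (q_32), q_32 = 1.
That conflicts with the unit clause (~q_32).
Both values of q_11 lead to a conflict.
No assignment satisfies every clause.

No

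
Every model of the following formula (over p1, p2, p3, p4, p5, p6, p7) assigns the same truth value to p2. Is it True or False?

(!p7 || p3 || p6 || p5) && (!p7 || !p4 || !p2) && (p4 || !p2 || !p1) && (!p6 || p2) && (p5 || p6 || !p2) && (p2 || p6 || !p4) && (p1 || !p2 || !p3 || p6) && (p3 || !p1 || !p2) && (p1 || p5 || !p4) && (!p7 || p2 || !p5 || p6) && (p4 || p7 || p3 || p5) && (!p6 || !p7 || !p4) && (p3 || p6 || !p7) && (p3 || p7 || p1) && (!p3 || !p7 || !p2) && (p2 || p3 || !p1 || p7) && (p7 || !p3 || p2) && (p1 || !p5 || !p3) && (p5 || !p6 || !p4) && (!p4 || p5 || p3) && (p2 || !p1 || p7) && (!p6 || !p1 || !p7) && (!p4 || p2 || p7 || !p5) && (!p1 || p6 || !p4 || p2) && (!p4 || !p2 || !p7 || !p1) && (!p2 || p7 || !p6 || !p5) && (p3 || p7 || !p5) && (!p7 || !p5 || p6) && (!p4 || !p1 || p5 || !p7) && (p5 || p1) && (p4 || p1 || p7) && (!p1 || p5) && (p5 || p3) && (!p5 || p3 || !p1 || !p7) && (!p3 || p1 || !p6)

True

Suppose p2 = false.
(!p6) alone gives p6 = false.
(!p4) alone gives p4 = false.
Try p7 = false.
(!p3) alone gives p3 = false.
(p5) alone gives p5 = true.
That conflicts with the unit clause (!p5).
So p7 must be the other value — set p7 = true.
(!p5) alone gives p5 = false.
(p3) alone gives p3 = true.
(p1) alone gives p1 = true.
That conflicts with the unit clause (!p1).
Both values of p7 lead to a conflict.
So every satisfying assignment has p2 = True.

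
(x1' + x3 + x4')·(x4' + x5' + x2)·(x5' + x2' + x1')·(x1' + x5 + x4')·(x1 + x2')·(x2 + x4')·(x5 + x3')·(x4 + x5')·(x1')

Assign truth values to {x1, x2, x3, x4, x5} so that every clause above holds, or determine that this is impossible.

The clause (x1') is unit, so x1 = 0.
The clause (x2') is unit, so x2 = 0.
The clause (x4') is unit, so x4 = 0.
The clause (x5') is unit, so x5 = 0.
The clause (x3') is unit, so x3 = 0.
All clauses are satisfied.

x1 ↦ 0; x2 ↦ 0; x3 ↦ 0; x4 ↦ 0; x5 ↦ 0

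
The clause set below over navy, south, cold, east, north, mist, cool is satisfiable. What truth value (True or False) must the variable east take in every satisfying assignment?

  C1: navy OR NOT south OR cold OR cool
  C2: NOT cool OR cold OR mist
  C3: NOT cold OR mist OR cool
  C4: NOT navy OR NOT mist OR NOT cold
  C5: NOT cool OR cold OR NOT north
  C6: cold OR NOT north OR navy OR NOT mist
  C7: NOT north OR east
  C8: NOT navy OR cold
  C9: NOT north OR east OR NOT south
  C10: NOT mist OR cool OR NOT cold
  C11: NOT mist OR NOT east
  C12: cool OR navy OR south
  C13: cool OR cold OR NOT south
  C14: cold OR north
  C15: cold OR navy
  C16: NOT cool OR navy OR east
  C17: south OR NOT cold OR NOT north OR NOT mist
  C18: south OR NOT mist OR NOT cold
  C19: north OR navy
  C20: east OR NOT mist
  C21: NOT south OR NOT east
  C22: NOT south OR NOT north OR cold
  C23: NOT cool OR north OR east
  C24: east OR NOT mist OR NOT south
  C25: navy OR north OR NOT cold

Suppose east = false.
(NOT north) alone gives north = false.
(cold) alone gives cold = true.
(navy) alone gives navy = true.
(NOT mist) alone gives mist = false.
(cool) alone gives cool = true.
Now (NOT cool) is unsatisfied and unit — conflict.
So every satisfying assignment has east = True.

True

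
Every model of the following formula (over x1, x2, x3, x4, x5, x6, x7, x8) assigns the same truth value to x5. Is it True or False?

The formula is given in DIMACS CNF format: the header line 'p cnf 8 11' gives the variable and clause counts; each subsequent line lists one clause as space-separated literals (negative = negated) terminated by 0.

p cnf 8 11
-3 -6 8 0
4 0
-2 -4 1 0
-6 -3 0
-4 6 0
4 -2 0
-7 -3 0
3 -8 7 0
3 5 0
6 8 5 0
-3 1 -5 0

Suppose x5 = False.
(x4) alone gives x4 = True.
(x6) alone gives x6 = True.
(¬x3) alone gives x3 = False.
Now (x3) is unsatisfied and unit — conflict.
So every satisfying assignment has x5 = True.

True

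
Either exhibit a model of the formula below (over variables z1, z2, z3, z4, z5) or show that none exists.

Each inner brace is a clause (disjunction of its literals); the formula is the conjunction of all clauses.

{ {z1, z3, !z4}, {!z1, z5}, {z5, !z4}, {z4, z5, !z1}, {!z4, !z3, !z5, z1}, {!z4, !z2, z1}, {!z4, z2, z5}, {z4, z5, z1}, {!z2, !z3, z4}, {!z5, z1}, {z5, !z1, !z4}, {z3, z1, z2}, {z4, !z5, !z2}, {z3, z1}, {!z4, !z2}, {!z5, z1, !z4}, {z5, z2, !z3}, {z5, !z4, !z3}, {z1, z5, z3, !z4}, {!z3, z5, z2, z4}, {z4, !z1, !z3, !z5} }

Try z1 = true.
Unit clause (z5) forces z5 = true.
Try z4 = true.
Unit clause (!z2) forces z2 = false.
No clause remains; z3 is free.

z1: true, z2: false, z3: true, z4: true, z5: true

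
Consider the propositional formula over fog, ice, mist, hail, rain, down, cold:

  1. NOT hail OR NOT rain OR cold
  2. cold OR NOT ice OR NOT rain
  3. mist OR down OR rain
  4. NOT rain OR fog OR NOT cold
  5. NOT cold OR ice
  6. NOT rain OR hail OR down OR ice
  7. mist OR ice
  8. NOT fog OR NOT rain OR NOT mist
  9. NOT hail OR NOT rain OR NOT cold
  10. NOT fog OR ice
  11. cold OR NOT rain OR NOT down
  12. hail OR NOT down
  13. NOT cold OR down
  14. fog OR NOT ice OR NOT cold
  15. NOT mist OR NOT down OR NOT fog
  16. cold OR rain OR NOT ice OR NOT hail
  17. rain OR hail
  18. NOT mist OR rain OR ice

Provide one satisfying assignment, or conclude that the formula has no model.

Branch on cold: set cold = true.
(ice) alone gives ice = true.
(down) alone gives down = true.
(hail) alone gives hail = true.
(NOT rain) alone gives rain = false.
(fog) alone gives fog = true.
(NOT mist) alone gives mist = false.
Every clause now holds.

fog ↦ true; ice ↦ true; mist ↦ false; hail ↦ true; rain ↦ false; down ↦ true; cold ↦ true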